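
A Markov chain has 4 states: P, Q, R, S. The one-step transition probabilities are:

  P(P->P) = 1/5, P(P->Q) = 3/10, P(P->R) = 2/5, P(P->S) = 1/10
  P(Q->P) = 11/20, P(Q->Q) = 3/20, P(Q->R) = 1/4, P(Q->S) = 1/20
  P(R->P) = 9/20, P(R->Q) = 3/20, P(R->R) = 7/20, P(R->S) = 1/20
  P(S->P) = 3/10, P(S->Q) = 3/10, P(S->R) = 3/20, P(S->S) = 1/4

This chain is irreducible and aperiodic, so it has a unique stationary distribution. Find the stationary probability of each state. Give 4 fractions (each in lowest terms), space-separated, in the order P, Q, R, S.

The stationary distribution satisfies pi = pi * P, i.e.:
  pi_P = 1/5*pi_P + 11/20*pi_Q + 9/20*pi_R + 3/10*pi_S
  pi_Q = 3/10*pi_P + 3/20*pi_Q + 3/20*pi_R + 3/10*pi_S
  pi_R = 2/5*pi_P + 1/4*pi_Q + 7/20*pi_R + 3/20*pi_S
  pi_S = 1/10*pi_P + 1/20*pi_Q + 1/20*pi_R + 1/4*pi_S
with normalization: pi_P + pi_Q + pi_R + pi_S = 1.

Using the first 3 balance equations plus normalization, the linear system A*pi = b is:
  [-4/5, 11/20, 9/20, 3/10] . pi = 0
  [3/10, -17/20, 3/20, 3/10] . pi = 0
  [2/5, 1/4, -13/20, 3/20] . pi = 0
  [1, 1, 1, 1] . pi = 1

Solving yields:
  pi_P = 1461/3979
  pi_Q = 867/3979
  pi_R = 57/173
  pi_S = 340/3979

Verification (pi * P):
  1461/3979*1/5 + 867/3979*11/20 + 57/173*9/20 + 340/3979*3/10 = 1461/3979 = pi_P  (ok)
  1461/3979*3/10 + 867/3979*3/20 + 57/173*3/20 + 340/3979*3/10 = 867/3979 = pi_Q  (ok)
  1461/3979*2/5 + 867/3979*1/4 + 57/173*7/20 + 340/3979*3/20 = 57/173 = pi_R  (ok)
  1461/3979*1/10 + 867/3979*1/20 + 57/173*1/20 + 340/3979*1/4 = 340/3979 = pi_S  (ok)

Answer: 1461/3979 867/3979 57/173 340/3979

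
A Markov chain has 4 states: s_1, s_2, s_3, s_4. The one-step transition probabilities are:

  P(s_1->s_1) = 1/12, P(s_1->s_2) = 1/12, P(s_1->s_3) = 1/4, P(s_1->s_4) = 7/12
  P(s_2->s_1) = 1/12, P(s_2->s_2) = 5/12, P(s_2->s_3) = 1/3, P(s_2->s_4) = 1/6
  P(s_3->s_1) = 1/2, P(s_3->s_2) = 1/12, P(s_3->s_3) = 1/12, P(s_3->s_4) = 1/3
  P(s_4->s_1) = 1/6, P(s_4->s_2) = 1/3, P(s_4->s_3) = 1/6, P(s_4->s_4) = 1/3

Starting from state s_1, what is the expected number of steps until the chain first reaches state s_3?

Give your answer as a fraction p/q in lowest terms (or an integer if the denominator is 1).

Answer: 54/13

Derivation:
Let h_i = expected steps to first reach s_3 from state i.
Boundary: h_s_3 = 0.
First-step equations for the other states:
  h_s_1 = 1 + 1/12*h_s_1 + 1/12*h_s_2 + 1/4*h_s_3 + 7/12*h_s_4
  h_s_2 = 1 + 1/12*h_s_1 + 5/12*h_s_2 + 1/3*h_s_3 + 1/6*h_s_4
  h_s_4 = 1 + 1/6*h_s_1 + 1/3*h_s_2 + 1/6*h_s_3 + 1/3*h_s_4

Substituting h_s_3 = 0 and rearranging gives the linear system (I - Q) h = 1:
  [11/12, -1/12, -7/12] . (h_s_1, h_s_2, h_s_4) = 1
  [-1/12, 7/12, -1/6] . (h_s_1, h_s_2, h_s_4) = 1
  [-1/6, -1/3, 2/3] . (h_s_1, h_s_2, h_s_4) = 1

Solving yields:
  h_s_1 = 54/13
  h_s_2 = 46/13
  h_s_4 = 56/13

Starting state is s_1, so the expected hitting time is h_s_1 = 54/13.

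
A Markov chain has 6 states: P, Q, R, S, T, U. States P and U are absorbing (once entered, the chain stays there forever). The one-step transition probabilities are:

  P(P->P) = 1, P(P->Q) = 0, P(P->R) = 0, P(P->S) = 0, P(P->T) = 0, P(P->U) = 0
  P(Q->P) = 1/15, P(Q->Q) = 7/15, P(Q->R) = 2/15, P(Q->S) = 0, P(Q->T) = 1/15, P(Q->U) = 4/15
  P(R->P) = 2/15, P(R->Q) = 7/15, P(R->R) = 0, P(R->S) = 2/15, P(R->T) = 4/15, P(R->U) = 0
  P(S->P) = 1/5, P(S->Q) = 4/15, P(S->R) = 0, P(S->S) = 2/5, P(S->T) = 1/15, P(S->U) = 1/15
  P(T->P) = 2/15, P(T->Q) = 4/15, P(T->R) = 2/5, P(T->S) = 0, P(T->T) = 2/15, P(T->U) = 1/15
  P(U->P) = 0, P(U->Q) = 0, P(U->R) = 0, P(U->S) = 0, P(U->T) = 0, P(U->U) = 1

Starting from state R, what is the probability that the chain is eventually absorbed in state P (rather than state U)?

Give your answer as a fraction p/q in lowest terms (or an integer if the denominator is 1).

Let a_i = P(absorbed in P | start in state i).
Boundary conditions: a_P = 1, a_U = 0.
For each transient state i, a_i = sum_j P(i->j) * a_j:
  a_Q = 1/15*a_P + 7/15*a_Q + 2/15*a_R + 0*a_S + 1/15*a_T + 4/15*a_U
  a_R = 2/15*a_P + 7/15*a_Q + 0*a_R + 2/15*a_S + 4/15*a_T + 0*a_U
  a_S = 1/5*a_P + 4/15*a_Q + 0*a_R + 2/5*a_S + 1/15*a_T + 1/15*a_U
  a_T = 2/15*a_P + 4/15*a_Q + 2/5*a_R + 0*a_S + 2/15*a_T + 1/15*a_U

Substituting a_P = 1 and a_U = 0, rearrange to (I - Q) a = r where r[i] = P(i -> P):
  [8/15, -2/15, 0, -1/15] . (a_Q, a_R, a_S, a_T) = 1/15
  [-7/15, 1, -2/15, -4/15] . (a_Q, a_R, a_S, a_T) = 2/15
  [-4/15, 0, 3/5, -1/15] . (a_Q, a_R, a_S, a_T) = 1/5
  [-4/15, -2/5, 0, 13/15] . (a_Q, a_R, a_S, a_T) = 2/15

Solving yields:
  a_Q = 209/700
  a_R = 13/28
  a_S = 181/350
  a_T = 23/50

Starting state is R, so the absorption probability is a_R = 13/28.

Answer: 13/28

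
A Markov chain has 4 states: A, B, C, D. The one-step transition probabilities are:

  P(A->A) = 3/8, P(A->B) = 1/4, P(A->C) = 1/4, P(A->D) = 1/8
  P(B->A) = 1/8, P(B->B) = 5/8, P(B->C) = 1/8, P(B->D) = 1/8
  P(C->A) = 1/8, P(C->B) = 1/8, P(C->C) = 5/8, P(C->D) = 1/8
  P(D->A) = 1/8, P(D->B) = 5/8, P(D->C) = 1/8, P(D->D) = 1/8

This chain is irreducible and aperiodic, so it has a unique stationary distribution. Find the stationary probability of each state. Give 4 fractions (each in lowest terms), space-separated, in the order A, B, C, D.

The stationary distribution satisfies pi = pi * P, i.e.:
  pi_A = 3/8*pi_A + 1/8*pi_B + 1/8*pi_C + 1/8*pi_D
  pi_B = 1/4*pi_A + 5/8*pi_B + 1/8*pi_C + 5/8*pi_D
  pi_C = 1/4*pi_A + 1/8*pi_B + 5/8*pi_C + 1/8*pi_D
  pi_D = 1/8*pi_A + 1/8*pi_B + 1/8*pi_C + 1/8*pi_D
with normalization: pi_A + pi_B + pi_C + pi_D = 1.

Using the first 3 balance equations plus normalization, the linear system A*pi = b is:
  [-5/8, 1/8, 1/8, 1/8] . pi = 0
  [1/4, -3/8, 1/8, 5/8] . pi = 0
  [1/4, 1/8, -3/8, 1/8] . pi = 0
  [1, 1, 1, 1] . pi = 1

Solving yields:
  pi_A = 1/6
  pi_B = 5/12
  pi_C = 7/24
  pi_D = 1/8

Verification (pi * P):
  1/6*3/8 + 5/12*1/8 + 7/24*1/8 + 1/8*1/8 = 1/6 = pi_A  (ok)
  1/6*1/4 + 5/12*5/8 + 7/24*1/8 + 1/8*5/8 = 5/12 = pi_B  (ok)
  1/6*1/4 + 5/12*1/8 + 7/24*5/8 + 1/8*1/8 = 7/24 = pi_C  (ok)
  1/6*1/8 + 5/12*1/8 + 7/24*1/8 + 1/8*1/8 = 1/8 = pi_D  (ok)

Answer: 1/6 5/12 7/24 1/8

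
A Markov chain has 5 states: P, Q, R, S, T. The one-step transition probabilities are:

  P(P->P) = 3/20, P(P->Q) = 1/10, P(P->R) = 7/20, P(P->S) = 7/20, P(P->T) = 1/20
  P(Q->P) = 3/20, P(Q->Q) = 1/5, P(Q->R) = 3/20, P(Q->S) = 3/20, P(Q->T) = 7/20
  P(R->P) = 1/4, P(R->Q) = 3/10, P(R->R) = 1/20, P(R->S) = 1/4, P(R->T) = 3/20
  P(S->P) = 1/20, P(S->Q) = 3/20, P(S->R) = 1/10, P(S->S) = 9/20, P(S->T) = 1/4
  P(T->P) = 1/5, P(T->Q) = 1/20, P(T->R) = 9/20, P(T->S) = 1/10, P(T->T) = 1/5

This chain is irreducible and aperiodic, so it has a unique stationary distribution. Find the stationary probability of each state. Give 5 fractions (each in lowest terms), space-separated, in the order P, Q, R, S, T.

The stationary distribution satisfies pi = pi * P, i.e.:
  pi_P = 3/20*pi_P + 3/20*pi_Q + 1/4*pi_R + 1/20*pi_S + 1/5*pi_T
  pi_Q = 1/10*pi_P + 1/5*pi_Q + 3/10*pi_R + 3/20*pi_S + 1/20*pi_T
  pi_R = 7/20*pi_P + 3/20*pi_Q + 1/20*pi_R + 1/10*pi_S + 9/20*pi_T
  pi_S = 7/20*pi_P + 3/20*pi_Q + 1/4*pi_R + 9/20*pi_S + 1/10*pi_T
  pi_T = 1/20*pi_P + 7/20*pi_Q + 3/20*pi_R + 1/4*pi_S + 1/5*pi_T
with normalization: pi_P + pi_Q + pi_R + pi_S + pi_T = 1.

Using the first 4 balance equations plus normalization, the linear system A*pi = b is:
  [-17/20, 3/20, 1/4, 1/20, 1/5] . pi = 0
  [1/10, -4/5, 3/10, 3/20, 1/20] . pi = 0
  [7/20, 3/20, -19/20, 1/10, 9/20] . pi = 0
  [7/20, 3/20, 1/4, -11/20, 1/10] . pi = 0
  [1, 1, 1, 1, 1] . pi = 1

Solving yields:
  pi_P = 1189/7738
  pi_Q = 3116/19345
  pi_R = 8033/38690
  pi_S = 5286/19345
  pi_T = 3954/19345

Verification (pi * P):
  1189/7738*3/20 + 3116/19345*3/20 + 8033/38690*1/4 + 5286/19345*1/20 + 3954/19345*1/5 = 1189/7738 = pi_P  (ok)
  1189/7738*1/10 + 3116/19345*1/5 + 8033/38690*3/10 + 5286/19345*3/20 + 3954/19345*1/20 = 3116/19345 = pi_Q  (ok)
  1189/7738*7/20 + 3116/19345*3/20 + 8033/38690*1/20 + 5286/19345*1/10 + 3954/19345*9/20 = 8033/38690 = pi_R  (ok)
  1189/7738*7/20 + 3116/19345*3/20 + 8033/38690*1/4 + 5286/19345*9/20 + 3954/19345*1/10 = 5286/19345 = pi_S  (ok)
  1189/7738*1/20 + 3116/19345*7/20 + 8033/38690*3/20 + 5286/19345*1/4 + 3954/19345*1/5 = 3954/19345 = pi_T  (ok)

Answer: 1189/7738 3116/19345 8033/38690 5286/19345 3954/19345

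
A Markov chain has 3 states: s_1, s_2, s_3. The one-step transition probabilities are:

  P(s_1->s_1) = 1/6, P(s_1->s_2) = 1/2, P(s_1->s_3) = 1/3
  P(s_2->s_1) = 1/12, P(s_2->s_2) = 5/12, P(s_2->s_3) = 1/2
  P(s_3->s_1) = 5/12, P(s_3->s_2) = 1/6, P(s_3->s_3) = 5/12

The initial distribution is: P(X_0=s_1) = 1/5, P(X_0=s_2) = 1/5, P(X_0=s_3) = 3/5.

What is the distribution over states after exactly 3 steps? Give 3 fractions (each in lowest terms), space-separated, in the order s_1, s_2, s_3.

Propagating the distribution step by step (d_{t+1} = d_t * P):
d_0 = (s_1=1/5, s_2=1/5, s_3=3/5)
  d_1[s_1] = 1/5*1/6 + 1/5*1/12 + 3/5*5/12 = 3/10
  d_1[s_2] = 1/5*1/2 + 1/5*5/12 + 3/5*1/6 = 17/60
  d_1[s_3] = 1/5*1/3 + 1/5*1/2 + 3/5*5/12 = 5/12
d_1 = (s_1=3/10, s_2=17/60, s_3=5/12)
  d_2[s_1] = 3/10*1/6 + 17/60*1/12 + 5/12*5/12 = 89/360
  d_2[s_2] = 3/10*1/2 + 17/60*5/12 + 5/12*1/6 = 27/80
  d_2[s_3] = 3/10*1/3 + 17/60*1/2 + 5/12*5/12 = 299/720
d_2 = (s_1=89/360, s_2=27/80, s_3=299/720)
  d_3[s_1] = 89/360*1/6 + 27/80*1/12 + 299/720*5/12 = 349/1440
  d_3[s_2] = 89/360*1/2 + 27/80*5/12 + 299/720*1/6 = 2881/8640
  d_3[s_3] = 89/360*1/3 + 27/80*1/2 + 299/720*5/12 = 733/1728
d_3 = (s_1=349/1440, s_2=2881/8640, s_3=733/1728)

Answer: 349/1440 2881/8640 733/1728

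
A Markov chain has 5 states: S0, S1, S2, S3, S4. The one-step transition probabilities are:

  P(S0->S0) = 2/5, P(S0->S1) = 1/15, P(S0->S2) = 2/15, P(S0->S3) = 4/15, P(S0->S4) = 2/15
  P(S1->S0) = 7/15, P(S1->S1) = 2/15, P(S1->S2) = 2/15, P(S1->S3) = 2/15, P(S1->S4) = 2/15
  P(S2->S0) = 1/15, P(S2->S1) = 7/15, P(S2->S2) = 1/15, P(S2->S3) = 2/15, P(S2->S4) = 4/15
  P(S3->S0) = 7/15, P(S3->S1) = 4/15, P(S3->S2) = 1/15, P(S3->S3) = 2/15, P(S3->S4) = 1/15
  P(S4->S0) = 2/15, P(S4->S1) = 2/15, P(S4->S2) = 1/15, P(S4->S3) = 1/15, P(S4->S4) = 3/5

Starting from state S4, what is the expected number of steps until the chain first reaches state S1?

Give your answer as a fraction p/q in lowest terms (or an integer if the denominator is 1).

Let h_i = expected steps to first reach S1 from state i.
Boundary: h_S1 = 0.
First-step equations for the other states:
  h_S0 = 1 + 2/5*h_S0 + 1/15*h_S1 + 2/15*h_S2 + 4/15*h_S3 + 2/15*h_S4
  h_S2 = 1 + 1/15*h_S0 + 7/15*h_S1 + 1/15*h_S2 + 2/15*h_S3 + 4/15*h_S4
  h_S3 = 1 + 7/15*h_S0 + 4/15*h_S1 + 1/15*h_S2 + 2/15*h_S3 + 1/15*h_S4
  h_S4 = 1 + 2/15*h_S0 + 2/15*h_S1 + 1/15*h_S2 + 1/15*h_S3 + 3/5*h_S4

Substituting h_S1 = 0 and rearranging gives the linear system (I - Q) h = 1:
  [3/5, -2/15, -4/15, -2/15] . (h_S0, h_S2, h_S3, h_S4) = 1
  [-1/15, 14/15, -2/15, -4/15] . (h_S0, h_S2, h_S3, h_S4) = 1
  [-7/15, -1/15, 13/15, -1/15] . (h_S0, h_S2, h_S3, h_S4) = 1
  [-2/15, -1/15, -1/15, 2/5] . (h_S0, h_S2, h_S3, h_S4) = 1

Solving yields:
  h_S0 = 1785/283
  h_S2 = 1145/283
  h_S3 = 1510/283
  h_S4 = 1745/283

Starting state is S4, so the expected hitting time is h_S4 = 1745/283.

Answer: 1745/283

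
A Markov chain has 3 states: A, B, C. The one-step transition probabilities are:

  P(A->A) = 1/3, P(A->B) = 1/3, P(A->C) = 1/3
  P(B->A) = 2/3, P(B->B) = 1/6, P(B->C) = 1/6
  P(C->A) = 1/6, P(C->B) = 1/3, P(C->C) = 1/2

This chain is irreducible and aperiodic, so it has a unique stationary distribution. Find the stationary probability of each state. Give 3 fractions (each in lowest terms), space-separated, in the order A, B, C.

The stationary distribution satisfies pi = pi * P, i.e.:
  pi_A = 1/3*pi_A + 2/3*pi_B + 1/6*pi_C
  pi_B = 1/3*pi_A + 1/6*pi_B + 1/3*pi_C
  pi_C = 1/3*pi_A + 1/6*pi_B + 1/2*pi_C
with normalization: pi_A + pi_B + pi_C = 1.

Using the first 2 balance equations plus normalization, the linear system A*pi = b is:
  [-2/3, 2/3, 1/6] . pi = 0
  [1/3, -5/6, 1/3] . pi = 0
  [1, 1, 1] . pi = 1

Solving yields:
  pi_A = 13/35
  pi_B = 2/7
  pi_C = 12/35

Verification (pi * P):
  13/35*1/3 + 2/7*2/3 + 12/35*1/6 = 13/35 = pi_A  (ok)
  13/35*1/3 + 2/7*1/6 + 12/35*1/3 = 2/7 = pi_B  (ok)
  13/35*1/3 + 2/7*1/6 + 12/35*1/2 = 12/35 = pi_C  (ok)

Answer: 13/35 2/7 12/35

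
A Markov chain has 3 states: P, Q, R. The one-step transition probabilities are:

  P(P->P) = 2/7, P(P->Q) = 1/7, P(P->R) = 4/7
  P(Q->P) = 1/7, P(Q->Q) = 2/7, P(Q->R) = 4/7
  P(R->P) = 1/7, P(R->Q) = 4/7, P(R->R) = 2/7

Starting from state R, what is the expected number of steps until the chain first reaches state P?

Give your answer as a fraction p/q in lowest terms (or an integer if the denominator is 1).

Let h_i = expected steps to first reach P from state i.
Boundary: h_P = 0.
First-step equations for the other states:
  h_Q = 1 + 1/7*h_P + 2/7*h_Q + 4/7*h_R
  h_R = 1 + 1/7*h_P + 4/7*h_Q + 2/7*h_R

Substituting h_P = 0 and rearranging gives the linear system (I - Q) h = 1:
  [5/7, -4/7] . (h_Q, h_R) = 1
  [-4/7, 5/7] . (h_Q, h_R) = 1

Solving yields:
  h_Q = 7
  h_R = 7

Starting state is R, so the expected hitting time is h_R = 7.

Answer: 7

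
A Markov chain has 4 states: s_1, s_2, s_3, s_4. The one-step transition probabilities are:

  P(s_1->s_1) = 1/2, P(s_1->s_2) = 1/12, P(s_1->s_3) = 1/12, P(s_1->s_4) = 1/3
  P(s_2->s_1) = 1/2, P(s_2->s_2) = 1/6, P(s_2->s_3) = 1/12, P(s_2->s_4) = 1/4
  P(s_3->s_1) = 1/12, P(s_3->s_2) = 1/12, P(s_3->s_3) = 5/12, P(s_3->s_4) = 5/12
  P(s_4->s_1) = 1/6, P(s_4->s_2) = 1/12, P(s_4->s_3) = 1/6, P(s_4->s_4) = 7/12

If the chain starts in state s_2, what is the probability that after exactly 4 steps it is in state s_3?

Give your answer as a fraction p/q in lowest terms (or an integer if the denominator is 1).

Computing P^4 by repeated multiplication:
P^1 =
  s_1: [1/2, 1/12, 1/12, 1/3]
  s_2: [1/2, 1/6, 1/12, 1/4]
  s_3: [1/12, 1/12, 5/12, 5/12]
  s_4: [1/6, 1/12, 1/6, 7/12]
P^2 =
  s_1: [17/48, 13/144, 5/36, 5/12]
  s_2: [55/144, 7/72, 19/144, 7/18]
  s_3: [3/16, 13/144, 37/144, 67/144]
  s_4: [17/72, 13/144, 3/16, 35/72]
P^3 =
  s_1: [131/432, 157/1728, 71/432, 763/1728]
  s_2: [545/1728, 79/864, 23/144, 749/1728]
  s_3: [137/576, 157/1728, 359/1728, 89/192]
  s_4: [449/1728, 157/1728, 161/864, 25/54]
P^4 =
  s_1: [737/2592, 1885/20736, 403/2304, 583/1296]
  s_2: [749/2592, 943/10368, 3581/20736, 9277/20736]
  s_3: [5369/20736, 1885/20736, 3965/20736, 9517/20736]
  s_4: [2779/10368, 1885/20736, 53/288, 117/256]

(P^4)[s_2 -> s_3] = 3581/20736

Answer: 3581/20736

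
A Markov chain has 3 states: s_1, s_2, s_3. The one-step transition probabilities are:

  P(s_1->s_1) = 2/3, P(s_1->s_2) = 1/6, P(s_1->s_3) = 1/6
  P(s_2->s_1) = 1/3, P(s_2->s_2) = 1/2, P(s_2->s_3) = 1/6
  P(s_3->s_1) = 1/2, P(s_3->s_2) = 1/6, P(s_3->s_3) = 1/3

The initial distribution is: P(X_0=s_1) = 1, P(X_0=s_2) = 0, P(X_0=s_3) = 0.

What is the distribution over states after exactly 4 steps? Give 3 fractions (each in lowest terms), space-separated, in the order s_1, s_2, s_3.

Answer: 239/432 20/81 259/1296

Derivation:
Propagating the distribution step by step (d_{t+1} = d_t * P):
d_0 = (s_1=1, s_2=0, s_3=0)
  d_1[s_1] = 1*2/3 + 0*1/3 + 0*1/2 = 2/3
  d_1[s_2] = 1*1/6 + 0*1/2 + 0*1/6 = 1/6
  d_1[s_3] = 1*1/6 + 0*1/6 + 0*1/3 = 1/6
d_1 = (s_1=2/3, s_2=1/6, s_3=1/6)
  d_2[s_1] = 2/3*2/3 + 1/6*1/3 + 1/6*1/2 = 7/12
  d_2[s_2] = 2/3*1/6 + 1/6*1/2 + 1/6*1/6 = 2/9
  d_2[s_3] = 2/3*1/6 + 1/6*1/6 + 1/6*1/3 = 7/36
d_2 = (s_1=7/12, s_2=2/9, s_3=7/36)
  d_3[s_1] = 7/12*2/3 + 2/9*1/3 + 7/36*1/2 = 121/216
  d_3[s_2] = 7/12*1/6 + 2/9*1/2 + 7/36*1/6 = 13/54
  d_3[s_3] = 7/12*1/6 + 2/9*1/6 + 7/36*1/3 = 43/216
d_3 = (s_1=121/216, s_2=13/54, s_3=43/216)
  d_4[s_1] = 121/216*2/3 + 13/54*1/3 + 43/216*1/2 = 239/432
  d_4[s_2] = 121/216*1/6 + 13/54*1/2 + 43/216*1/6 = 20/81
  d_4[s_3] = 121/216*1/6 + 13/54*1/6 + 43/216*1/3 = 259/1296
d_4 = (s_1=239/432, s_2=20/81, s_3=259/1296)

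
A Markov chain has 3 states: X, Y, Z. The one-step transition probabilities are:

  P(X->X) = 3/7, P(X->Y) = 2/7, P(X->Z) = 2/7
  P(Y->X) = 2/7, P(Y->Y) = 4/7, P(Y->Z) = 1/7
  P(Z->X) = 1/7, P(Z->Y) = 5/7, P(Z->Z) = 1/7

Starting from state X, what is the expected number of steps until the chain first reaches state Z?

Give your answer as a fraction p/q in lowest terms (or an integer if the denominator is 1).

Answer: 35/8

Derivation:
Let h_i = expected steps to first reach Z from state i.
Boundary: h_Z = 0.
First-step equations for the other states:
  h_X = 1 + 3/7*h_X + 2/7*h_Y + 2/7*h_Z
  h_Y = 1 + 2/7*h_X + 4/7*h_Y + 1/7*h_Z

Substituting h_Z = 0 and rearranging gives the linear system (I - Q) h = 1:
  [4/7, -2/7] . (h_X, h_Y) = 1
  [-2/7, 3/7] . (h_X, h_Y) = 1

Solving yields:
  h_X = 35/8
  h_Y = 21/4

Starting state is X, so the expected hitting time is h_X = 35/8.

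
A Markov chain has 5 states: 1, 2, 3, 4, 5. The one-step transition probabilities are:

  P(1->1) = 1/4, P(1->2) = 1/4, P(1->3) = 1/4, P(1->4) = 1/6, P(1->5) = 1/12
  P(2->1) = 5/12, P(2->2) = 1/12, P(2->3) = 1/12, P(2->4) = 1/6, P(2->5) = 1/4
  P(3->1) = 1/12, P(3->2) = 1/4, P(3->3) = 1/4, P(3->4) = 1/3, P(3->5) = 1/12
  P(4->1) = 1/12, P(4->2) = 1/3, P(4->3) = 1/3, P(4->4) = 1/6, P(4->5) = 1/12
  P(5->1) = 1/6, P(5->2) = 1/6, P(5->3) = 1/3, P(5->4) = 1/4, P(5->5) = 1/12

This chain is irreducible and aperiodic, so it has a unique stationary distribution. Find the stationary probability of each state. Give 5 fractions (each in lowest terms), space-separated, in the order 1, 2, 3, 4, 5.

Answer: 1211/6040 167/755 1457/6040 131/604 363/3020

Derivation:
The stationary distribution satisfies pi = pi * P, i.e.:
  pi_1 = 1/4*pi_1 + 5/12*pi_2 + 1/12*pi_3 + 1/12*pi_4 + 1/6*pi_5
  pi_2 = 1/4*pi_1 + 1/12*pi_2 + 1/4*pi_3 + 1/3*pi_4 + 1/6*pi_5
  pi_3 = 1/4*pi_1 + 1/12*pi_2 + 1/4*pi_3 + 1/3*pi_4 + 1/3*pi_5
  pi_4 = 1/6*pi_1 + 1/6*pi_2 + 1/3*pi_3 + 1/6*pi_4 + 1/4*pi_5
  pi_5 = 1/12*pi_1 + 1/4*pi_2 + 1/12*pi_3 + 1/12*pi_4 + 1/12*pi_5
with normalization: pi_1 + pi_2 + pi_3 + pi_4 + pi_5 = 1.

Using the first 4 balance equations plus normalization, the linear system A*pi = b is:
  [-3/4, 5/12, 1/12, 1/12, 1/6] . pi = 0
  [1/4, -11/12, 1/4, 1/3, 1/6] . pi = 0
  [1/4, 1/12, -3/4, 1/3, 1/3] . pi = 0
  [1/6, 1/6, 1/3, -5/6, 1/4] . pi = 0
  [1, 1, 1, 1, 1] . pi = 1

Solving yields:
  pi_1 = 1211/6040
  pi_2 = 167/755
  pi_3 = 1457/6040
  pi_4 = 131/604
  pi_5 = 363/3020

Verification (pi * P):
  1211/6040*1/4 + 167/755*5/12 + 1457/6040*1/12 + 131/604*1/12 + 363/3020*1/6 = 1211/6040 = pi_1  (ok)
  1211/6040*1/4 + 167/755*1/12 + 1457/6040*1/4 + 131/604*1/3 + 363/3020*1/6 = 167/755 = pi_2  (ok)
  1211/6040*1/4 + 167/755*1/12 + 1457/6040*1/4 + 131/604*1/3 + 363/3020*1/3 = 1457/6040 = pi_3  (ok)
  1211/6040*1/6 + 167/755*1/6 + 1457/6040*1/3 + 131/604*1/6 + 363/3020*1/4 = 131/604 = pi_4  (ok)
  1211/6040*1/12 + 167/755*1/4 + 1457/6040*1/12 + 131/604*1/12 + 363/3020*1/12 = 363/3020 = pi_5  (ok)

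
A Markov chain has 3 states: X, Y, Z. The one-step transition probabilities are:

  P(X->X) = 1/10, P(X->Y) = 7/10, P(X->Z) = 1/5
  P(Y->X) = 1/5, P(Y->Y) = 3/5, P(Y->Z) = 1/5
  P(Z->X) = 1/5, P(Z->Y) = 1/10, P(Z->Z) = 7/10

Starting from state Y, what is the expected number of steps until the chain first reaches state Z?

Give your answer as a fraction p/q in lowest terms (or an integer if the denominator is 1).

Answer: 5

Derivation:
Let h_i = expected steps to first reach Z from state i.
Boundary: h_Z = 0.
First-step equations for the other states:
  h_X = 1 + 1/10*h_X + 7/10*h_Y + 1/5*h_Z
  h_Y = 1 + 1/5*h_X + 3/5*h_Y + 1/5*h_Z

Substituting h_Z = 0 and rearranging gives the linear system (I - Q) h = 1:
  [9/10, -7/10] . (h_X, h_Y) = 1
  [-1/5, 2/5] . (h_X, h_Y) = 1

Solving yields:
  h_X = 5
  h_Y = 5

Starting state is Y, so the expected hitting time is h_Y = 5.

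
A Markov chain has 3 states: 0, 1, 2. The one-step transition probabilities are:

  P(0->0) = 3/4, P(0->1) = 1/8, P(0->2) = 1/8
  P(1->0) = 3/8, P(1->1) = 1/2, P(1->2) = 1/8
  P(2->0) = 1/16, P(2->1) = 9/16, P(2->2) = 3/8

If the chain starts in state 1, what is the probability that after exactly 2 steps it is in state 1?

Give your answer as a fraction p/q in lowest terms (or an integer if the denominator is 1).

Answer: 47/128

Derivation:
Computing P^2 by repeated multiplication:
P^1 =
  0: [3/4, 1/8, 1/8]
  1: [3/8, 1/2, 1/8]
  2: [1/16, 9/16, 3/8]
P^2 =
  0: [79/128, 29/128, 5/32]
  1: [61/128, 47/128, 5/32]
  2: [9/32, 1/2, 7/32]

(P^2)[1 -> 1] = 47/128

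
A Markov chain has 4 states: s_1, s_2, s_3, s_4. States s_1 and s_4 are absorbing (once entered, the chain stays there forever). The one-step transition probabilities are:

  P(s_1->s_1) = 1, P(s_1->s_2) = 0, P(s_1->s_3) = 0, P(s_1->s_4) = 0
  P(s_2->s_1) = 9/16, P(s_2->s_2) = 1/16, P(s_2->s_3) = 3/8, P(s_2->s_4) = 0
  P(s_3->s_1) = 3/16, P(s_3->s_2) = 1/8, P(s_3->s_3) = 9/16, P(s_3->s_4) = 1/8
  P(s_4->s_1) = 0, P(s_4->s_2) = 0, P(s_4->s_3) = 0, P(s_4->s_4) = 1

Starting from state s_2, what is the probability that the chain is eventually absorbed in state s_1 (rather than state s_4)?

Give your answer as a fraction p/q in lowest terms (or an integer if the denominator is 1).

Let a_i = P(absorbed in s_1 | start in state i).
Boundary conditions: a_s_1 = 1, a_s_4 = 0.
For each transient state i, a_i = sum_j P(i->j) * a_j:
  a_s_2 = 9/16*a_s_1 + 1/16*a_s_2 + 3/8*a_s_3 + 0*a_s_4
  a_s_3 = 3/16*a_s_1 + 1/8*a_s_2 + 9/16*a_s_3 + 1/8*a_s_4

Substituting a_s_1 = 1 and a_s_4 = 0, rearrange to (I - Q) a = r where r[i] = P(i -> s_1):
  [15/16, -3/8] . (a_s_2, a_s_3) = 9/16
  [-1/8, 7/16] . (a_s_2, a_s_3) = 3/16

Solving yields:
  a_s_2 = 27/31
  a_s_3 = 21/31

Starting state is s_2, so the absorption probability is a_s_2 = 27/31.

Answer: 27/31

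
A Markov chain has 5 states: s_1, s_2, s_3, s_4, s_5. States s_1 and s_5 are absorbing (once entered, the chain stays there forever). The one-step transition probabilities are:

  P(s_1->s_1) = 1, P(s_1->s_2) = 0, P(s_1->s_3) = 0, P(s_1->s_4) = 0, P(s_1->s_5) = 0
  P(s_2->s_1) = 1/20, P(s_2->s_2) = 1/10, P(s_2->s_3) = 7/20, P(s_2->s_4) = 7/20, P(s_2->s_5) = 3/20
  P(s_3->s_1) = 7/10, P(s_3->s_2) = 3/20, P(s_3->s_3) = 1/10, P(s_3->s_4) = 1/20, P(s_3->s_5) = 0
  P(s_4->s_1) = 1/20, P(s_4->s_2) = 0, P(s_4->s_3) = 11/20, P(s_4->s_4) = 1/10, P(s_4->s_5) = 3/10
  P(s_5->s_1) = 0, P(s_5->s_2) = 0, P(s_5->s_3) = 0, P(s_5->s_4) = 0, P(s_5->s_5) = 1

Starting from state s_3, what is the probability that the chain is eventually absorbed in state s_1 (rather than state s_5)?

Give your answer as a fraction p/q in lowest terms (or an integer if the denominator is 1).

Answer: 1543/1675

Derivation:
Let a_i = P(absorbed in s_1 | start in state i).
Boundary conditions: a_s_1 = 1, a_s_5 = 0.
For each transient state i, a_i = sum_j P(i->j) * a_j:
  a_s_2 = 1/20*a_s_1 + 1/10*a_s_2 + 7/20*a_s_3 + 7/20*a_s_4 + 3/20*a_s_5
  a_s_3 = 7/10*a_s_1 + 3/20*a_s_2 + 1/10*a_s_3 + 1/20*a_s_4 + 0*a_s_5
  a_s_4 = 1/20*a_s_1 + 0*a_s_2 + 11/20*a_s_3 + 1/10*a_s_4 + 3/10*a_s_5

Substituting a_s_1 = 1 and a_s_5 = 0, rearrange to (I - Q) a = r where r[i] = P(i -> s_1):
  [9/10, -7/20, -7/20] . (a_s_2, a_s_3, a_s_4) = 1/20
  [-3/20, 9/10, -1/20] . (a_s_2, a_s_3, a_s_4) = 7/10
  [0, -11/20, 9/10] . (a_s_2, a_s_3, a_s_4) = 1/20

Solving yields:
  a_s_2 = 1096/1675
  a_s_3 = 1543/1675
  a_s_4 = 1036/1675

Starting state is s_3, so the absorption probability is a_s_3 = 1543/1675.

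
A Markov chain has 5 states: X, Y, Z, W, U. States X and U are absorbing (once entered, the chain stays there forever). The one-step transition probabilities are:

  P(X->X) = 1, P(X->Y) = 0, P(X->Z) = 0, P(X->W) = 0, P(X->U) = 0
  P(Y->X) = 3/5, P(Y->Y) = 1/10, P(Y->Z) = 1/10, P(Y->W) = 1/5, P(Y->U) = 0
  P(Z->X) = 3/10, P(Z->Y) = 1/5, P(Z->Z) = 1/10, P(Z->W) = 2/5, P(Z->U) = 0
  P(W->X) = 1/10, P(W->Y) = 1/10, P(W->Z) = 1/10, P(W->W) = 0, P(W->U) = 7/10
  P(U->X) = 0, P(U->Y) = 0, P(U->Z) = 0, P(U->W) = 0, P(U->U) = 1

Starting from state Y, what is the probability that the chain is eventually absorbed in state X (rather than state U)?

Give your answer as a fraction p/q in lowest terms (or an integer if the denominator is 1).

Let a_i = P(absorbed in X | start in state i).
Boundary conditions: a_X = 1, a_U = 0.
For each transient state i, a_i = sum_j P(i->j) * a_j:
  a_Y = 3/5*a_X + 1/10*a_Y + 1/10*a_Z + 1/5*a_W + 0*a_U
  a_Z = 3/10*a_X + 1/5*a_Y + 1/10*a_Z + 2/5*a_W + 0*a_U
  a_W = 1/10*a_X + 1/10*a_Y + 1/10*a_Z + 0*a_W + 7/10*a_U

Substituting a_X = 1 and a_U = 0, rearrange to (I - Q) a = r where r[i] = P(i -> X):
  [9/10, -1/10, -1/5] . (a_Y, a_Z, a_W) = 3/5
  [-1/5, 9/10, -2/5] . (a_Y, a_Z, a_W) = 3/10
  [-1/10, -1/10, 1] . (a_Y, a_Z, a_W) = 1/10

Solving yields:
  a_Y = 41/52
  a_Z = 8/13
  a_W = 25/104

Starting state is Y, so the absorption probability is a_Y = 41/52.

Answer: 41/52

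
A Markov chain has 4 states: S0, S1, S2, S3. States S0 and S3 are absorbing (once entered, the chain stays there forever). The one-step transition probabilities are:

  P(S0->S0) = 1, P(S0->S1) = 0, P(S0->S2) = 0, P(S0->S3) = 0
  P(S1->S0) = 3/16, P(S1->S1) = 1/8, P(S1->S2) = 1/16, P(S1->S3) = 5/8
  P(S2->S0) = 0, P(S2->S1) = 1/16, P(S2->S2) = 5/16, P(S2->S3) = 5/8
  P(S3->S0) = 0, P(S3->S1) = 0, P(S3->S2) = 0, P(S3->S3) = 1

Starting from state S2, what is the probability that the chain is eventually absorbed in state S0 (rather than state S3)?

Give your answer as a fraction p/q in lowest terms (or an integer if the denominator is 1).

Let a_i = P(absorbed in S0 | start in state i).
Boundary conditions: a_S0 = 1, a_S3 = 0.
For each transient state i, a_i = sum_j P(i->j) * a_j:
  a_S1 = 3/16*a_S0 + 1/8*a_S1 + 1/16*a_S2 + 5/8*a_S3
  a_S2 = 0*a_S0 + 1/16*a_S1 + 5/16*a_S2 + 5/8*a_S3

Substituting a_S0 = 1 and a_S3 = 0, rearrange to (I - Q) a = r where r[i] = P(i -> S0):
  [7/8, -1/16] . (a_S1, a_S2) = 3/16
  [-1/16, 11/16] . (a_S1, a_S2) = 0

Solving yields:
  a_S1 = 11/51
  a_S2 = 1/51

Starting state is S2, so the absorption probability is a_S2 = 1/51.

Answer: 1/51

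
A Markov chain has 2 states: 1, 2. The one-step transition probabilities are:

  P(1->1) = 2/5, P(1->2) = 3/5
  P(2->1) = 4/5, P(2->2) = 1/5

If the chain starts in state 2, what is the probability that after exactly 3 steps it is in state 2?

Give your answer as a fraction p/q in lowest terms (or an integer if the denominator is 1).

Computing P^3 by repeated multiplication:
P^1 =
  1: [2/5, 3/5]
  2: [4/5, 1/5]
P^2 =
  1: [16/25, 9/25]
  2: [12/25, 13/25]
P^3 =
  1: [68/125, 57/125]
  2: [76/125, 49/125]

(P^3)[2 -> 2] = 49/125

Answer: 49/125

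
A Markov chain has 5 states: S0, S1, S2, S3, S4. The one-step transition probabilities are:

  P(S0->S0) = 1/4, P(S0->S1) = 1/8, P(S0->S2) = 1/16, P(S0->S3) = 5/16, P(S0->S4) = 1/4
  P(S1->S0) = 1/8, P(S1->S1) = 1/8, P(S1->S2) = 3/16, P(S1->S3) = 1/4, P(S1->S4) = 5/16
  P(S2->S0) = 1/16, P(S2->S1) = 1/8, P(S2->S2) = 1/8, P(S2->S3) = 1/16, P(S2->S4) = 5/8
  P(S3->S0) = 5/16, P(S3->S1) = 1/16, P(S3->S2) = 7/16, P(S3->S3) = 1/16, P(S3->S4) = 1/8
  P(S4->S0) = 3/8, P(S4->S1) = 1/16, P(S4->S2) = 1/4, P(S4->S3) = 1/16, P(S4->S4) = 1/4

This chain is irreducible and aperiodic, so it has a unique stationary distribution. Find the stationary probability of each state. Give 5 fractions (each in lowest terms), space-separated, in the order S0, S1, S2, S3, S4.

The stationary distribution satisfies pi = pi * P, i.e.:
  pi_S0 = 1/4*pi_S0 + 1/8*pi_S1 + 1/16*pi_S2 + 5/16*pi_S3 + 3/8*pi_S4
  pi_S1 = 1/8*pi_S0 + 1/8*pi_S1 + 1/8*pi_S2 + 1/16*pi_S3 + 1/16*pi_S4
  pi_S2 = 1/16*pi_S0 + 3/16*pi_S1 + 1/8*pi_S2 + 7/16*pi_S3 + 1/4*pi_S4
  pi_S3 = 5/16*pi_S0 + 1/4*pi_S1 + 1/16*pi_S2 + 1/16*pi_S3 + 1/16*pi_S4
  pi_S4 = 1/4*pi_S0 + 5/16*pi_S1 + 5/8*pi_S2 + 1/8*pi_S3 + 1/4*pi_S4
with normalization: pi_S0 + pi_S1 + pi_S2 + pi_S3 + pi_S4 = 1.

Using the first 4 balance equations plus normalization, the linear system A*pi = b is:
  [-3/4, 1/8, 1/16, 5/16, 3/8] . pi = 0
  [1/8, -7/8, 1/8, 1/16, 1/16] . pi = 0
  [1/16, 3/16, -7/8, 7/16, 1/4] . pi = 0
  [5/16, 1/4, 1/16, -15/16, 1/16] . pi = 0
  [1, 1, 1, 1, 1] . pi = 1

Solving yields:
  pi_S0 = 19215/77288
  pi_S1 = 1865/19322
  pi_S2 = 15397/77288
  pi_S3 = 11033/77288
  pi_S4 = 24183/77288

Verification (pi * P):
  19215/77288*1/4 + 1865/19322*1/8 + 15397/77288*1/16 + 11033/77288*5/16 + 24183/77288*3/8 = 19215/77288 = pi_S0  (ok)
  19215/77288*1/8 + 1865/19322*1/8 + 15397/77288*1/8 + 11033/77288*1/16 + 24183/77288*1/16 = 1865/19322 = pi_S1  (ok)
  19215/77288*1/16 + 1865/19322*3/16 + 15397/77288*1/8 + 11033/77288*7/16 + 24183/77288*1/4 = 15397/77288 = pi_S2  (ok)
  19215/77288*5/16 + 1865/19322*1/4 + 15397/77288*1/16 + 11033/77288*1/16 + 24183/77288*1/16 = 11033/77288 = pi_S3  (ok)
  19215/77288*1/4 + 1865/19322*5/16 + 15397/77288*5/8 + 11033/77288*1/8 + 24183/77288*1/4 = 24183/77288 = pi_S4  (ok)

Answer: 19215/77288 1865/19322 15397/77288 11033/77288 24183/77288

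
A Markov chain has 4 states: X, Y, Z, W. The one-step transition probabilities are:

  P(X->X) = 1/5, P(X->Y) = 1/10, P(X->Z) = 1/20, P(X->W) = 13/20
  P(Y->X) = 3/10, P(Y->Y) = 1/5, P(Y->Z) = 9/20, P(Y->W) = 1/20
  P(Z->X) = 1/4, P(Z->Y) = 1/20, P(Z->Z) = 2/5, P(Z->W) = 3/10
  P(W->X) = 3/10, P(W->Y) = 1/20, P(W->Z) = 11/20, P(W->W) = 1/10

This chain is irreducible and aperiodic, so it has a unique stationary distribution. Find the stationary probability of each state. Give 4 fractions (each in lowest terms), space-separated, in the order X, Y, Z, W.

The stationary distribution satisfies pi = pi * P, i.e.:
  pi_X = 1/5*pi_X + 3/10*pi_Y + 1/4*pi_Z + 3/10*pi_W
  pi_Y = 1/10*pi_X + 1/5*pi_Y + 1/20*pi_Z + 1/20*pi_W
  pi_Z = 1/20*pi_X + 9/20*pi_Y + 2/5*pi_Z + 11/20*pi_W
  pi_W = 13/20*pi_X + 1/20*pi_Y + 3/10*pi_Z + 1/10*pi_W
with normalization: pi_X + pi_Y + pi_Z + pi_W = 1.

Using the first 3 balance equations plus normalization, the linear system A*pi = b is:
  [-4/5, 3/10, 1/4, 3/10] . pi = 0
  [1/10, -4/5, 1/20, 1/20] . pi = 0
  [1/20, 9/20, -3/5, 11/20] . pi = 0
  [1, 1, 1, 1] . pi = 1

Solving yields:
  pi_X = 2161/8430
  pi_Y = 623/8430
  pi_Z = 1519/4215
  pi_W = 1304/4215

Verification (pi * P):
  2161/8430*1/5 + 623/8430*3/10 + 1519/4215*1/4 + 1304/4215*3/10 = 2161/8430 = pi_X  (ok)
  2161/8430*1/10 + 623/8430*1/5 + 1519/4215*1/20 + 1304/4215*1/20 = 623/8430 = pi_Y  (ok)
  2161/8430*1/20 + 623/8430*9/20 + 1519/4215*2/5 + 1304/4215*11/20 = 1519/4215 = pi_Z  (ok)
  2161/8430*13/20 + 623/8430*1/20 + 1519/4215*3/10 + 1304/4215*1/10 = 1304/4215 = pi_W  (ok)

Answer: 2161/8430 623/8430 1519/4215 1304/4215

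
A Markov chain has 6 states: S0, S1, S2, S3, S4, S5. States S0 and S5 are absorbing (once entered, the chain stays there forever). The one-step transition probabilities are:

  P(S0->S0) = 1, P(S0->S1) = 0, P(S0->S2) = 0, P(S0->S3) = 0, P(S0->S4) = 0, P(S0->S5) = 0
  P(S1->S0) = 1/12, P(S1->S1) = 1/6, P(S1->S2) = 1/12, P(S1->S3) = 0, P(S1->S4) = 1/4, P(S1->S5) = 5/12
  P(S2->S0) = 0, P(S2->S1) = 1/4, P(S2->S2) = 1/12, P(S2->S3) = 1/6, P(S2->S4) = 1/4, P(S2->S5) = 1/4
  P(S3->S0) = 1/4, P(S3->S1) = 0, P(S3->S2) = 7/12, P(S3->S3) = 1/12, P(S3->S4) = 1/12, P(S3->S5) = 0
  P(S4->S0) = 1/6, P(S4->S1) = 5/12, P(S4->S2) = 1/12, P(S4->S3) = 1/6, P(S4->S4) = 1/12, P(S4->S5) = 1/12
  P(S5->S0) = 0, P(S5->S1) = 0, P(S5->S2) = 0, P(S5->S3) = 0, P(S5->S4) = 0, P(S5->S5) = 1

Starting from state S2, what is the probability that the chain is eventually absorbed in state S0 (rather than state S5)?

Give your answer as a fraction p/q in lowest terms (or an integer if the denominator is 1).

Let a_i = P(absorbed in S0 | start in state i).
Boundary conditions: a_S0 = 1, a_S5 = 0.
For each transient state i, a_i = sum_j P(i->j) * a_j:
  a_S1 = 1/12*a_S0 + 1/6*a_S1 + 1/12*a_S2 + 0*a_S3 + 1/4*a_S4 + 5/12*a_S5
  a_S2 = 0*a_S0 + 1/4*a_S1 + 1/12*a_S2 + 1/6*a_S3 + 1/4*a_S4 + 1/4*a_S5
  a_S3 = 1/4*a_S0 + 0*a_S1 + 7/12*a_S2 + 1/12*a_S3 + 1/12*a_S4 + 0*a_S5
  a_S4 = 1/6*a_S0 + 5/12*a_S1 + 1/12*a_S2 + 1/6*a_S3 + 1/12*a_S4 + 1/12*a_S5

Substituting a_S0 = 1 and a_S5 = 0, rearrange to (I - Q) a = r where r[i] = P(i -> S0):
  [5/6, -1/12, 0, -1/4] . (a_S1, a_S2, a_S3, a_S4) = 1/12
  [-1/4, 11/12, -1/6, -1/4] . (a_S1, a_S2, a_S3, a_S4) = 0
  [0, -7/12, 11/12, -1/12] . (a_S1, a_S2, a_S3, a_S4) = 1/4
  [-5/12, -1/12, -1/6, 11/12] . (a_S1, a_S2, a_S3, a_S4) = 1/6

Solving yields:
  a_S1 = 1045/4209
  a_S2 = 1117/4209
  a_S3 = 2014/4209
  a_S4 = 28/69

Starting state is S2, so the absorption probability is a_S2 = 1117/4209.

Answer: 1117/4209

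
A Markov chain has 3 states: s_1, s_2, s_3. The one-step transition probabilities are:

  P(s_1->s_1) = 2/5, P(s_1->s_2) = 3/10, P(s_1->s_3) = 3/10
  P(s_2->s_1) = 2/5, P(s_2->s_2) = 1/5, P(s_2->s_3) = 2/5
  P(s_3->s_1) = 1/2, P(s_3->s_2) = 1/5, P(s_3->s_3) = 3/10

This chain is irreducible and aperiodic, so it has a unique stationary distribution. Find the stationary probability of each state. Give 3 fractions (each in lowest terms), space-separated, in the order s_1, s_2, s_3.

The stationary distribution satisfies pi = pi * P, i.e.:
  pi_s_1 = 2/5*pi_s_1 + 2/5*pi_s_2 + 1/2*pi_s_3
  pi_s_2 = 3/10*pi_s_1 + 1/5*pi_s_2 + 1/5*pi_s_3
  pi_s_3 = 3/10*pi_s_1 + 2/5*pi_s_2 + 3/10*pi_s_3
with normalization: pi_s_1 + pi_s_2 + pi_s_3 = 1.

Using the first 2 balance equations plus normalization, the linear system A*pi = b is:
  [-3/5, 2/5, 1/2] . pi = 0
  [3/10, -4/5, 1/5] . pi = 0
  [1, 1, 1] . pi = 1

Solving yields:
  pi_s_1 = 16/37
  pi_s_2 = 9/37
  pi_s_3 = 12/37

Verification (pi * P):
  16/37*2/5 + 9/37*2/5 + 12/37*1/2 = 16/37 = pi_s_1  (ok)
  16/37*3/10 + 9/37*1/5 + 12/37*1/5 = 9/37 = pi_s_2  (ok)
  16/37*3/10 + 9/37*2/5 + 12/37*3/10 = 12/37 = pi_s_3  (ok)

Answer: 16/37 9/37 12/37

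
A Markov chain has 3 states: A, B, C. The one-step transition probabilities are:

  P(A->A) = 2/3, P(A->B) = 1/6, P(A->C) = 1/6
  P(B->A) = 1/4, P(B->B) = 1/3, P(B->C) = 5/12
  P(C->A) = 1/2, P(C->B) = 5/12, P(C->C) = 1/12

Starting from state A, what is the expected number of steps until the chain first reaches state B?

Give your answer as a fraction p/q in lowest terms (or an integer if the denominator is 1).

Let h_i = expected steps to first reach B from state i.
Boundary: h_B = 0.
First-step equations for the other states:
  h_A = 1 + 2/3*h_A + 1/6*h_B + 1/6*h_C
  h_C = 1 + 1/2*h_A + 5/12*h_B + 1/12*h_C

Substituting h_B = 0 and rearranging gives the linear system (I - Q) h = 1:
  [1/3, -1/6] . (h_A, h_C) = 1
  [-1/2, 11/12] . (h_A, h_C) = 1

Solving yields:
  h_A = 39/8
  h_C = 15/4

Starting state is A, so the expected hitting time is h_A = 39/8.

Answer: 39/8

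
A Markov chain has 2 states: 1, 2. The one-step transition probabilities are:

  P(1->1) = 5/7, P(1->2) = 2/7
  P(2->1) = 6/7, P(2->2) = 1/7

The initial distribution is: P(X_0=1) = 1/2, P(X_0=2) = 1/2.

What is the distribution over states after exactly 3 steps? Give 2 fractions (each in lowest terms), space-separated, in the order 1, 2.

Answer: 515/686 171/686

Derivation:
Propagating the distribution step by step (d_{t+1} = d_t * P):
d_0 = (1=1/2, 2=1/2)
  d_1[1] = 1/2*5/7 + 1/2*6/7 = 11/14
  d_1[2] = 1/2*2/7 + 1/2*1/7 = 3/14
d_1 = (1=11/14, 2=3/14)
  d_2[1] = 11/14*5/7 + 3/14*6/7 = 73/98
  d_2[2] = 11/14*2/7 + 3/14*1/7 = 25/98
d_2 = (1=73/98, 2=25/98)
  d_3[1] = 73/98*5/7 + 25/98*6/7 = 515/686
  d_3[2] = 73/98*2/7 + 25/98*1/7 = 171/686
d_3 = (1=515/686, 2=171/686)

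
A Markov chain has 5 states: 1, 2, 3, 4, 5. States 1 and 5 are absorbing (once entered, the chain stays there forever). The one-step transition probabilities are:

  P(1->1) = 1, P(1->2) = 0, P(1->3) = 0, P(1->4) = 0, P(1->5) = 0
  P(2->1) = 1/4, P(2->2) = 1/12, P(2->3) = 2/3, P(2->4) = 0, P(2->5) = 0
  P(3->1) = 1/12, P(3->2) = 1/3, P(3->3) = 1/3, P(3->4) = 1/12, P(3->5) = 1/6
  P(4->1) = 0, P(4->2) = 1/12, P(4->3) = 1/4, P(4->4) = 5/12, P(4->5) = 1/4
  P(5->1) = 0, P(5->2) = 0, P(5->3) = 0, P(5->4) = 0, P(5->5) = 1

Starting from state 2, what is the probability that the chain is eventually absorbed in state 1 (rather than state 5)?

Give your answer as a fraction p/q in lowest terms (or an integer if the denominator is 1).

Answer: 215/351

Derivation:
Let a_i = P(absorbed in 1 | start in state i).
Boundary conditions: a_1 = 1, a_5 = 0.
For each transient state i, a_i = sum_j P(i->j) * a_j:
  a_2 = 1/4*a_1 + 1/12*a_2 + 2/3*a_3 + 0*a_4 + 0*a_5
  a_3 = 1/12*a_1 + 1/3*a_2 + 1/3*a_3 + 1/12*a_4 + 1/6*a_5
  a_4 = 0*a_1 + 1/12*a_2 + 1/4*a_3 + 5/12*a_4 + 1/4*a_5

Substituting a_1 = 1 and a_5 = 0, rearrange to (I - Q) a = r where r[i] = P(i -> 1):
  [11/12, -2/3, 0] . (a_2, a_3, a_4) = 1/4
  [-1/3, 2/3, -1/12] . (a_2, a_3, a_4) = 1/12
  [-1/12, -1/4, 7/12] . (a_2, a_3, a_4) = 0

Solving yields:
  a_2 = 215/351
  a_3 = 164/351
  a_4 = 101/351

Starting state is 2, so the absorption probability is a_2 = 215/351.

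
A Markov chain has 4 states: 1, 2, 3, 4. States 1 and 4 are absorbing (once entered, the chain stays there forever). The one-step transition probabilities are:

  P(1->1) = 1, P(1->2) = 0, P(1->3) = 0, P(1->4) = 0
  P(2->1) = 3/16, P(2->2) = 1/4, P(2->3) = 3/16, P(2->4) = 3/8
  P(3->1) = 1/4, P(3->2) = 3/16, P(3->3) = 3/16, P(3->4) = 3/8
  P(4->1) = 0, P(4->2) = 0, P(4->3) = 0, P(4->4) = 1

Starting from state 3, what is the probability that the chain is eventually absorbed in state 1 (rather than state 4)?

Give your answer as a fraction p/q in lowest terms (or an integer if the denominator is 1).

Answer: 19/49

Derivation:
Let a_i = P(absorbed in 1 | start in state i).
Boundary conditions: a_1 = 1, a_4 = 0.
For each transient state i, a_i = sum_j P(i->j) * a_j:
  a_2 = 3/16*a_1 + 1/4*a_2 + 3/16*a_3 + 3/8*a_4
  a_3 = 1/4*a_1 + 3/16*a_2 + 3/16*a_3 + 3/8*a_4

Substituting a_1 = 1 and a_4 = 0, rearrange to (I - Q) a = r where r[i] = P(i -> 1):
  [3/4, -3/16] . (a_2, a_3) = 3/16
  [-3/16, 13/16] . (a_2, a_3) = 1/4

Solving yields:
  a_2 = 17/49
  a_3 = 19/49

Starting state is 3, so the absorption probability is a_3 = 19/49.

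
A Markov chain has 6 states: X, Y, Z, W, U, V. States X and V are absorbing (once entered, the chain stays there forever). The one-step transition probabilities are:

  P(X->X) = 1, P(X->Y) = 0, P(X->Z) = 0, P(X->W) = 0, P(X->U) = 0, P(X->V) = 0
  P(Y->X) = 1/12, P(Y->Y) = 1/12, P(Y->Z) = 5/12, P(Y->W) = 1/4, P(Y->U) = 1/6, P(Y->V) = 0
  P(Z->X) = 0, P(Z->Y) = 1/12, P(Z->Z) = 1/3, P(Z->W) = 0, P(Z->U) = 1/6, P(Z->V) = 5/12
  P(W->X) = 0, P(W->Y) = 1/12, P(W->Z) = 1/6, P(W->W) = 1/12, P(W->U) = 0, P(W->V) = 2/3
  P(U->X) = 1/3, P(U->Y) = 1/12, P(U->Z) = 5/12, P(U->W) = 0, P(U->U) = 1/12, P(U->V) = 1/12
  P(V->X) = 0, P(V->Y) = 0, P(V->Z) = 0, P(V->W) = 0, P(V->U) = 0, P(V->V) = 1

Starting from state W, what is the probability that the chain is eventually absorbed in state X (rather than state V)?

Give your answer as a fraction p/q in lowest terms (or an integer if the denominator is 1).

Let a_i = P(absorbed in X | start in state i).
Boundary conditions: a_X = 1, a_V = 0.
For each transient state i, a_i = sum_j P(i->j) * a_j:
  a_Y = 1/12*a_X + 1/12*a_Y + 5/12*a_Z + 1/4*a_W + 1/6*a_U + 0*a_V
  a_Z = 0*a_X + 1/12*a_Y + 1/3*a_Z + 0*a_W + 1/6*a_U + 5/12*a_V
  a_W = 0*a_X + 1/12*a_Y + 1/6*a_Z + 1/12*a_W + 0*a_U + 2/3*a_V
  a_U = 1/3*a_X + 1/12*a_Y + 5/12*a_Z + 0*a_W + 1/12*a_U + 1/12*a_V

Substituting a_X = 1 and a_V = 0, rearrange to (I - Q) a = r where r[i] = P(i -> X):
  [11/12, -5/12, -1/4, -1/6] . (a_Y, a_Z, a_W, a_U) = 1/12
  [-1/12, 2/3, 0, -1/6] . (a_Y, a_Z, a_W, a_U) = 0
  [-1/12, -1/6, 11/12, 0] . (a_Y, a_Z, a_W, a_U) = 0
  [-1/12, -5/12, 0, 11/12] . (a_Y, a_Z, a_W, a_U) = 1/3

Solving yields:
  a_Y = 82/325
  a_Z = 47/325
  a_W = 16/325
  a_U = 147/325

Starting state is W, so the absorption probability is a_W = 16/325.

Answer: 16/325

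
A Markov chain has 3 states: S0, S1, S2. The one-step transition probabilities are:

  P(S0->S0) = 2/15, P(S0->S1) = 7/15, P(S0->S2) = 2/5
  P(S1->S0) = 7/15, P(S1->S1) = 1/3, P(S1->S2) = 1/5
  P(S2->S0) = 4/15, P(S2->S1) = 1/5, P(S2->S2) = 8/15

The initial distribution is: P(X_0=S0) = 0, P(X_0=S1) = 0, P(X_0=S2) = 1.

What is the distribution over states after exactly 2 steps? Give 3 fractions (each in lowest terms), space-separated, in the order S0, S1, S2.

Answer: 61/225 67/225 97/225

Derivation:
Propagating the distribution step by step (d_{t+1} = d_t * P):
d_0 = (S0=0, S1=0, S2=1)
  d_1[S0] = 0*2/15 + 0*7/15 + 1*4/15 = 4/15
  d_1[S1] = 0*7/15 + 0*1/3 + 1*1/5 = 1/5
  d_1[S2] = 0*2/5 + 0*1/5 + 1*8/15 = 8/15
d_1 = (S0=4/15, S1=1/5, S2=8/15)
  d_2[S0] = 4/15*2/15 + 1/5*7/15 + 8/15*4/15 = 61/225
  d_2[S1] = 4/15*7/15 + 1/5*1/3 + 8/15*1/5 = 67/225
  d_2[S2] = 4/15*2/5 + 1/5*1/5 + 8/15*8/15 = 97/225
d_2 = (S0=61/225, S1=67/225, S2=97/225)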